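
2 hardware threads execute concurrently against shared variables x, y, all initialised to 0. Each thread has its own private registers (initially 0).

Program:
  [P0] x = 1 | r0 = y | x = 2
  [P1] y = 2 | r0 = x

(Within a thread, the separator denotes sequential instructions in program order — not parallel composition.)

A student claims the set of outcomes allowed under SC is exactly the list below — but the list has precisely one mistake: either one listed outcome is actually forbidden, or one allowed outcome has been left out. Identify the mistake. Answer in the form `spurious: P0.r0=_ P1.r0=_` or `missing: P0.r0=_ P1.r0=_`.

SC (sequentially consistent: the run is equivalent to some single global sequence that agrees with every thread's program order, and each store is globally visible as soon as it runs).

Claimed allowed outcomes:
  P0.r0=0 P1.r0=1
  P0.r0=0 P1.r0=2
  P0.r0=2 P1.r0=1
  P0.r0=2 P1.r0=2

outcome vector order: (P0.r0,P1.r0)
under SC → <0 1> <0 2> <2 0> <2 1> <2 2>
SC∖claimed = {<2 0>}

missing: P0.r0=2 P1.r0=0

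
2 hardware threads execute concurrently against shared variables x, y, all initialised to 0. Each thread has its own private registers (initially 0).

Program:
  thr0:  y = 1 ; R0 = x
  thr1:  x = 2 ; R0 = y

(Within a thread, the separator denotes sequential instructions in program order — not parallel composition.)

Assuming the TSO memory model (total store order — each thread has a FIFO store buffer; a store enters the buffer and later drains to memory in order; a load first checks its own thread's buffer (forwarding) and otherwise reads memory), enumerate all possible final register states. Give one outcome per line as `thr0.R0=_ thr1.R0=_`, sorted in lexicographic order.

thr0.R0=0 thr1.R0=0
thr0.R0=0 thr1.R0=1
thr0.R0=2 thr1.R0=0
thr0.R0=2 thr1.R0=1

outcome vector order: (thr0.R0,thr1.R0)
|TSO outcomes| = 4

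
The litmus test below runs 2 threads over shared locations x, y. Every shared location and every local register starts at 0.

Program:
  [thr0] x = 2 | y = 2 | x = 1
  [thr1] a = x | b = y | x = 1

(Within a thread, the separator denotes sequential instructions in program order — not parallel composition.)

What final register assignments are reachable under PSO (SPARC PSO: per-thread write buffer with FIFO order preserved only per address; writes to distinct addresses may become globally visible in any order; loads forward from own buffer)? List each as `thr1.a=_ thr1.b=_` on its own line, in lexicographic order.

outcome vector order: (thr1.a,thr1.b)
|PSO outcomes| = 6

thr1.a=0 thr1.b=0
thr1.a=0 thr1.b=2
thr1.a=1 thr1.b=0
thr1.a=1 thr1.b=2
thr1.a=2 thr1.b=0
thr1.a=2 thr1.b=2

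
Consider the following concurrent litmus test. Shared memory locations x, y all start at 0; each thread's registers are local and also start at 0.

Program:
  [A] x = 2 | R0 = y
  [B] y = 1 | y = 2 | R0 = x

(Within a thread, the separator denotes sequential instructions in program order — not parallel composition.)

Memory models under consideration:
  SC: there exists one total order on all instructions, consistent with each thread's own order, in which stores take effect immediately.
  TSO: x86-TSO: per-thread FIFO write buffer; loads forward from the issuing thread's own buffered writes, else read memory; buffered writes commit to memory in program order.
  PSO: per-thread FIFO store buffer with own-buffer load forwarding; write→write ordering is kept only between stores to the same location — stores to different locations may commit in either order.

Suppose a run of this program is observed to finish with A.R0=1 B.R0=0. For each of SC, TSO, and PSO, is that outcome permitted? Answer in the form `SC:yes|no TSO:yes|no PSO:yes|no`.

SC:no TSO:yes PSO:yes

outcome vector order: (A.R0,B.R0)
[SC] allowed = {(0,2), (1,2), (2,0), (2,2)}
[TSO] allowed = {(0,0), (0,2), (1,0), (1,2), (2,0), (2,2)}
[PSO] allowed = {(0,0), (0,2), (1,0), (1,2), (2,0), (2,2)}
target (1,0) ∈ {TSO,PSO}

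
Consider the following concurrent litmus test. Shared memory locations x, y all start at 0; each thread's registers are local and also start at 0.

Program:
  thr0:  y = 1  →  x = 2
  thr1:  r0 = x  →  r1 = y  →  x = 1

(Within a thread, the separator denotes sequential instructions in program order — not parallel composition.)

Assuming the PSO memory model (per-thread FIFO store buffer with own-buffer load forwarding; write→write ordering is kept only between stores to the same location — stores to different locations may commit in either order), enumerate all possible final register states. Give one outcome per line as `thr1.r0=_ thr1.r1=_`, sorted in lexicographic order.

outcome vector order: (thr1.r0,thr1.r1)
|PSO outcomes| = 4

thr1.r0=0 thr1.r1=0
thr1.r0=0 thr1.r1=1
thr1.r0=2 thr1.r1=0
thr1.r0=2 thr1.r1=1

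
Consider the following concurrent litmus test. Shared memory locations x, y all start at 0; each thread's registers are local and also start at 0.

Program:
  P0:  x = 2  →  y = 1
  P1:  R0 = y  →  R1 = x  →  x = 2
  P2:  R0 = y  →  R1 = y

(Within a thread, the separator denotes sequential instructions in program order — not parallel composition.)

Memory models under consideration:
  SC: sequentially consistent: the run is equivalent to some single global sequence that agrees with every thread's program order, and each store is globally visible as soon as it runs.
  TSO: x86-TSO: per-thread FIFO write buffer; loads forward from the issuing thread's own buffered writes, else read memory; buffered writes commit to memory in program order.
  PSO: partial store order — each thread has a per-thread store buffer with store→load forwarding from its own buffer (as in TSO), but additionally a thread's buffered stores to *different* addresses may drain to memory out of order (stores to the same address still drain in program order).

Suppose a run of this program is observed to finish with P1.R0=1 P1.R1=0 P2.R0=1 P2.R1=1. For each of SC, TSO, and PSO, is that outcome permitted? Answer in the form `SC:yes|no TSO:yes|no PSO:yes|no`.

outcome vector order: (P1.R0,P1.R1,P2.R0,P2.R1)
under SC → (0,0,0,0); (0,0,0,1); (0,0,1,1); (0,2,0,0); (0,2,0,1); (0,2,1,1); (1,2,0,0); (1,2,0,1); (1,2,1,1)
under TSO → (0,0,0,0); (0,0,0,1); (0,0,1,1); (0,2,0,0); (0,2,0,1); (0,2,1,1); (1,2,0,0); (1,2,0,1); (1,2,1,1)
under PSO → (0,0,0,0); (0,0,0,1); (0,0,1,1); (0,2,0,0); (0,2,0,1); (0,2,1,1); (1,0,0,0); (1,0,0,1); (1,0,1,1); (1,2,0,0); (1,2,0,1); (1,2,1,1)
target (1,0,1,1) ∈ {PSO}

SC:no TSO:no PSO:yes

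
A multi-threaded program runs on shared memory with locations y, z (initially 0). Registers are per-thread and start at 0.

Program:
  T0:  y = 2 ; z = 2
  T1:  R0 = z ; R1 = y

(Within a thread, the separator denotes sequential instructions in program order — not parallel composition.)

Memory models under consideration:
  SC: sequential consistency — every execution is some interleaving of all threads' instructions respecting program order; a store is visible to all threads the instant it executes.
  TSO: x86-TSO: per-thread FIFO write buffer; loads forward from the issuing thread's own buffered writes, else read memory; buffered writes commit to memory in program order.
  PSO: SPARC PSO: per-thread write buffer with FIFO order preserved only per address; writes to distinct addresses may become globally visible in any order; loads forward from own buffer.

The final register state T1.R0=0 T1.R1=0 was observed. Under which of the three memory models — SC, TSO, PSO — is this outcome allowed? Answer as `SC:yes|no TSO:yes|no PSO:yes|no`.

outcome vector order: (T1.R0,T1.R1)
[SC] allowed = {<0 0>, <0 2>, <2 2>}
[TSO] allowed = {<0 0>, <0 2>, <2 2>}
[PSO] allowed = {<0 0>, <0 2>, <2 0>, <2 2>}
target <0 0> ∈ {SC,TSO,PSO}

SC:yes TSO:yes PSO:yes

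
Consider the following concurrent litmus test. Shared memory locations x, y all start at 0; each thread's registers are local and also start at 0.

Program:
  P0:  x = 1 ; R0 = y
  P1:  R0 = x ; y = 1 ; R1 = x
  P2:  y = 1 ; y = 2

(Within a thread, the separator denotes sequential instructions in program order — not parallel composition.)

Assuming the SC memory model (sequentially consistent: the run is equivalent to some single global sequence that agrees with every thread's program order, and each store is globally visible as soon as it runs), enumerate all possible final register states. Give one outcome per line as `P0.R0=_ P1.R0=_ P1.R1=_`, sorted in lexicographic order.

outcome vector order: (P0.R0,P1.R0,P1.R1)
|SC outcomes| = 8

P0.R0=0 P1.R0=0 P1.R1=1
P0.R0=0 P1.R0=1 P1.R1=1
P0.R0=1 P1.R0=0 P1.R1=0
P0.R0=1 P1.R0=0 P1.R1=1
P0.R0=1 P1.R0=1 P1.R1=1
P0.R0=2 P1.R0=0 P1.R1=0
P0.R0=2 P1.R0=0 P1.R1=1
P0.R0=2 P1.R0=1 P1.R1=1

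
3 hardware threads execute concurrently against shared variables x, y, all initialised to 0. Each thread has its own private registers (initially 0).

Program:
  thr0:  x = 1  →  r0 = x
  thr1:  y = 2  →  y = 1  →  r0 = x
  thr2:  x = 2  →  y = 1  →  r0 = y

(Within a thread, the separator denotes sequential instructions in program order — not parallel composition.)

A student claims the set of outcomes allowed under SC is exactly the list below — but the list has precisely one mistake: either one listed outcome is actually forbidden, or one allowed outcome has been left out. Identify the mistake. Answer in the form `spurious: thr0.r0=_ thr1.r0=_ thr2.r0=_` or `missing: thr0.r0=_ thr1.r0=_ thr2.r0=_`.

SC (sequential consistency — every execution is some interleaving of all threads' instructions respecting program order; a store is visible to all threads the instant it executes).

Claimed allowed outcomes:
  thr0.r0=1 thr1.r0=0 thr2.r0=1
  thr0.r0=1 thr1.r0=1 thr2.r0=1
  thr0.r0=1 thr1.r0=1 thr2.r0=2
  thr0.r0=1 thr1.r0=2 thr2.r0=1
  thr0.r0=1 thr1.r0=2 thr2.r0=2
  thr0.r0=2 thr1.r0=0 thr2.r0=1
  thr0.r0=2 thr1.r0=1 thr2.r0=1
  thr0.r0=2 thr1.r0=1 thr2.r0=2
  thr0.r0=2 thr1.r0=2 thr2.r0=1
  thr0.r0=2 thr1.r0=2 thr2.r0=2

outcome vector order: (thr0.r0,thr1.r0,thr2.r0)
SC (9): (1,0,1); (1,1,1); (1,1,2); (1,2,1); (1,2,2); (2,0,1); (2,1,1); (2,2,1); (2,2,2)
claimed∖SC = {(2,1,2)}

spurious: thr0.r0=2 thr1.r0=1 thr2.r0=2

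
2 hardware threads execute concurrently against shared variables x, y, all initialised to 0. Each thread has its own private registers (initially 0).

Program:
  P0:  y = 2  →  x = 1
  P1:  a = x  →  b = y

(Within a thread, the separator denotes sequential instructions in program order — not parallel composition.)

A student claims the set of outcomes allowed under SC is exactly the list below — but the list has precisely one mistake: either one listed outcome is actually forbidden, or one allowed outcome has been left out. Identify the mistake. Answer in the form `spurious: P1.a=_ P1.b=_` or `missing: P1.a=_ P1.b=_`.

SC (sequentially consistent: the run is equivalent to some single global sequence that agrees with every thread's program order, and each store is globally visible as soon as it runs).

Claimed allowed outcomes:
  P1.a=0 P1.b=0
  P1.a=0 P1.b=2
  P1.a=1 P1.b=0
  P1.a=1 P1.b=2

outcome vector order: (P1.a,P1.b)
SC (3): (0,0); (0,2); (1,2)
claimed∖SC = {(1,0)}

spurious: P1.a=1 P1.b=0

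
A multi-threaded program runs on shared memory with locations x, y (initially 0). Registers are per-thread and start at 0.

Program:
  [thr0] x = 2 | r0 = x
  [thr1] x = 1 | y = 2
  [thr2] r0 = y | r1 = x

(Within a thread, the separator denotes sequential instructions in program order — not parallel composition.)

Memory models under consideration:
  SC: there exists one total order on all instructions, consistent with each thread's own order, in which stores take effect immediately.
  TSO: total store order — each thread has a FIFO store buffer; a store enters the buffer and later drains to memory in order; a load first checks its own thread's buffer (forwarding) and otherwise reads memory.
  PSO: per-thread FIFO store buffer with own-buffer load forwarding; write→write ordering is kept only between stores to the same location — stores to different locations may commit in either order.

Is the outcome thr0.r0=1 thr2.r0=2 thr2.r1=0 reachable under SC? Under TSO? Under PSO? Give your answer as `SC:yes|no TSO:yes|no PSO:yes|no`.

outcome vector order: (thr0.r0,thr2.r0,thr2.r1)
SC: 9 outcomes — {<1 0 0> <1 0 1> <1 0 2> <1 2 1> <2 0 0> <2 0 1> <2 0 2> <2 2 1> <2 2 2>}
TSO: 9 outcomes — {<1 0 0> <1 0 1> <1 0 2> <1 2 1> <2 0 0> <2 0 1> <2 0 2> <2 2 1> <2 2 2>}
PSO: 12 outcomes — {<1 0 0> <1 0 1> <1 0 2> <1 2 0> <1 2 1> <1 2 2> <2 0 0> <2 0 1> <2 0 2> <2 2 0> <2 2 1> <2 2 2>}
target <1 2 0> ∈ {PSO}

SC:no TSO:no PSO:yes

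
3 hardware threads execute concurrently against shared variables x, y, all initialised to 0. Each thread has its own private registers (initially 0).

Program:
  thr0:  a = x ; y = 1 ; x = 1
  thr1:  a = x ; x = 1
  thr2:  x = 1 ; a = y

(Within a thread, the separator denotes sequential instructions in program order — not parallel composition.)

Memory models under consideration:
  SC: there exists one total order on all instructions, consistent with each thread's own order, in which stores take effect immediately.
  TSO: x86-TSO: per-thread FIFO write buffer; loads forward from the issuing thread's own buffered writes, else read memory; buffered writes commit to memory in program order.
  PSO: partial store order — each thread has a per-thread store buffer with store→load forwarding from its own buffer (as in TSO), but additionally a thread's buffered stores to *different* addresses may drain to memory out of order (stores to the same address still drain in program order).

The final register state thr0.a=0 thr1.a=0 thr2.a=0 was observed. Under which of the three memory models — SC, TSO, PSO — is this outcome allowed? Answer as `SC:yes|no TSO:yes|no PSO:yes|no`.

SC:yes TSO:yes PSO:yes

outcome vector order: (thr0.a,thr1.a,thr2.a)
under SC → (0,0,0), (0,0,1), (0,1,0), (0,1,1), (1,0,0), (1,0,1), (1,1,0), (1,1,1)
under TSO → (0,0,0), (0,0,1), (0,1,0), (0,1,1), (1,0,0), (1,0,1), (1,1,0), (1,1,1)
under PSO → (0,0,0), (0,0,1), (0,1,0), (0,1,1), (1,0,0), (1,0,1), (1,1,0), (1,1,1)
target (0,0,0) ∈ {SC,TSO,PSO}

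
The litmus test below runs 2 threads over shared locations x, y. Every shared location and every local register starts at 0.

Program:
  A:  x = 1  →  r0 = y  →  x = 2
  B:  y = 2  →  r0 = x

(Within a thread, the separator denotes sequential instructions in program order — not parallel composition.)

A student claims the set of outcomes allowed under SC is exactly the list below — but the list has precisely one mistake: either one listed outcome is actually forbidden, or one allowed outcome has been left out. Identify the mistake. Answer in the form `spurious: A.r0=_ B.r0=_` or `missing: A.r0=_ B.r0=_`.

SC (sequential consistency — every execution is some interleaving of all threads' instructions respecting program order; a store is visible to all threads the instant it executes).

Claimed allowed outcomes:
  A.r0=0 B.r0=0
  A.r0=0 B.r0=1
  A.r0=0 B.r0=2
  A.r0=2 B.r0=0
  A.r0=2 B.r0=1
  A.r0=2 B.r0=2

spurious: A.r0=0 B.r0=0

outcome vector order: (A.r0,B.r0)
under SC → (0,1), (0,2), (2,0), (2,1), (2,2)
claimed∖SC = {(0,0)}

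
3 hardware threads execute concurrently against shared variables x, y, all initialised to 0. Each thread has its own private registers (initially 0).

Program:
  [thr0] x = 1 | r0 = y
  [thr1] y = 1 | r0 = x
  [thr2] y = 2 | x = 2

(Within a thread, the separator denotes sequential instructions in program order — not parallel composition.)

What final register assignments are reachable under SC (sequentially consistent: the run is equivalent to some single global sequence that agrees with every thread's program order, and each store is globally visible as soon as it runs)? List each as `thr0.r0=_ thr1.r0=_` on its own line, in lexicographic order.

outcome vector order: (thr0.r0,thr1.r0)
|SC outcomes| = 8

thr0.r0=0 thr1.r0=1
thr0.r0=0 thr1.r0=2
thr0.r0=1 thr1.r0=0
thr0.r0=1 thr1.r0=1
thr0.r0=1 thr1.r0=2
thr0.r0=2 thr1.r0=0
thr0.r0=2 thr1.r0=1
thr0.r0=2 thr1.r0=2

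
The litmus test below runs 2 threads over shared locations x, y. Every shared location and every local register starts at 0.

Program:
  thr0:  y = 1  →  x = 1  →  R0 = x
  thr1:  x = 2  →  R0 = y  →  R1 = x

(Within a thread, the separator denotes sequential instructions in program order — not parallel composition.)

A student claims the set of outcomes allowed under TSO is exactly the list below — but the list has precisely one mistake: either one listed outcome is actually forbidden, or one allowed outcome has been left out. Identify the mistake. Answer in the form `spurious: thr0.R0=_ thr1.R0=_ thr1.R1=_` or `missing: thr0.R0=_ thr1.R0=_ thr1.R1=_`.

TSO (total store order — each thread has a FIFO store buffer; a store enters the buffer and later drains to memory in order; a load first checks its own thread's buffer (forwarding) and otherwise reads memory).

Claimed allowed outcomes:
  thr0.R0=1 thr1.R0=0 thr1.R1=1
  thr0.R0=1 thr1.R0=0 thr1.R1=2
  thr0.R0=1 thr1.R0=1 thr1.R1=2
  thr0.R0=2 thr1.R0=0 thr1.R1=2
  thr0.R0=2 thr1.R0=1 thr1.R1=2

missing: thr0.R0=1 thr1.R0=1 thr1.R1=1

outcome vector order: (thr0.R0,thr1.R0,thr1.R1)
under TSO → 1/0/1 1/0/2 1/1/1 1/1/2 2/0/2 2/1/2
TSO∖claimed = {1/1/1}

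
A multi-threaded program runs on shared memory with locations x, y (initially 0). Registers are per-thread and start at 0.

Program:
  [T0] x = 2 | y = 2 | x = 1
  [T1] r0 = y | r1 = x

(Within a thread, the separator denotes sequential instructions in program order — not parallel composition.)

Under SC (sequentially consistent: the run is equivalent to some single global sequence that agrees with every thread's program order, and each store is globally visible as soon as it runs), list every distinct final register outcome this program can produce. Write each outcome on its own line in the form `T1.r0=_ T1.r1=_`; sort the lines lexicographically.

outcome vector order: (T1.r0,T1.r1)
|SC outcomes| = 5

T1.r0=0 T1.r1=0
T1.r0=0 T1.r1=1
T1.r0=0 T1.r1=2
T1.r0=2 T1.r1=1
T1.r0=2 T1.r1=2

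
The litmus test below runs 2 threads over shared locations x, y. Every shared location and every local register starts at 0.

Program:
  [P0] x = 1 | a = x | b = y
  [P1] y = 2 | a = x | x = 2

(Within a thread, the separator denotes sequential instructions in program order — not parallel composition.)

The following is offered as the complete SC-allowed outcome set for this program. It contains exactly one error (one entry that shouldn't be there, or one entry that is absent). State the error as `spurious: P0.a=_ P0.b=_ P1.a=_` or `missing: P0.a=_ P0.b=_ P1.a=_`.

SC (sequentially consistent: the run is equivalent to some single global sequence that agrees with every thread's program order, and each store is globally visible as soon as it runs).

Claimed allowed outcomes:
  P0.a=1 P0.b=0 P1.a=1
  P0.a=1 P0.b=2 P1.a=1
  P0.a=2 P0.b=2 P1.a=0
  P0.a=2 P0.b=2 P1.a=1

missing: P0.a=1 P0.b=2 P1.a=0

outcome vector order: (P0.a,P0.b,P1.a)
SC: 5 outcomes — {(1,0,1) (1,2,0) (1,2,1) (2,2,0) (2,2,1)}
SC∖claimed = {(1,2,0)}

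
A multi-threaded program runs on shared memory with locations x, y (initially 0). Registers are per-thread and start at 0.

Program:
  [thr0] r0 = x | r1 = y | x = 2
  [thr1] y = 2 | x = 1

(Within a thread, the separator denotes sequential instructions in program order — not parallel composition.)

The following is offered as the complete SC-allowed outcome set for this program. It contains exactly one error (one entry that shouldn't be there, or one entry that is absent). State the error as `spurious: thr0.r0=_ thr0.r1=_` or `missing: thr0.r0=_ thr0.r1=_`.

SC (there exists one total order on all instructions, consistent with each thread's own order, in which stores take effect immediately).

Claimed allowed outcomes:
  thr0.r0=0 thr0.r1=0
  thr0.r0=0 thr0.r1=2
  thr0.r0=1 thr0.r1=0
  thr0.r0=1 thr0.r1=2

spurious: thr0.r0=1 thr0.r1=0

outcome vector order: (thr0.r0,thr0.r1)
[SC] allowed = {(0,0) (0,2) (1,2)}
claimed∖SC = {(1,0)}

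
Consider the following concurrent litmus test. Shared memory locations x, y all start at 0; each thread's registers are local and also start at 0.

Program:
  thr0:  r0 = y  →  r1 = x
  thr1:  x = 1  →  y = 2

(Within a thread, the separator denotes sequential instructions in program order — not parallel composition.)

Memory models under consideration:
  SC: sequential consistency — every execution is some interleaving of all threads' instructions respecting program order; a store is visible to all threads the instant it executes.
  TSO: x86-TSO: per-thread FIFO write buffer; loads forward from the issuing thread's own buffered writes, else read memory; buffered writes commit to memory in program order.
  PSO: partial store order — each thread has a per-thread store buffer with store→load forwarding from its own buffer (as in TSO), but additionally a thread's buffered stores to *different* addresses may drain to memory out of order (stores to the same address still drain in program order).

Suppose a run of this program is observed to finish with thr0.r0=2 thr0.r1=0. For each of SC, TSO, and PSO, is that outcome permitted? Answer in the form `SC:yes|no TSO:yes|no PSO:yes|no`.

outcome vector order: (thr0.r0,thr0.r1)
SC: 3 outcomes — {<0 0>; <0 1>; <2 1>}
TSO: 3 outcomes — {<0 0>; <0 1>; <2 1>}
PSO: 4 outcomes — {<0 0>; <0 1>; <2 0>; <2 1>}
target <2 0> ∈ {PSO}

SC:no TSO:no PSO:yes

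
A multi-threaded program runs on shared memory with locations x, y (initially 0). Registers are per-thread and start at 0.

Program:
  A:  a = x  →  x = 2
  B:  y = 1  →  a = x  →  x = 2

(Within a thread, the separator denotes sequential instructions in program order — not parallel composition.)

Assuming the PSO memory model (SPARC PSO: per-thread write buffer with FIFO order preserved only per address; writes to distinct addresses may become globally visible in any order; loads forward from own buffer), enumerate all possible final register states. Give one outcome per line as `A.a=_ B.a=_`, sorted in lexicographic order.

A.a=0 B.a=0
A.a=0 B.a=2
A.a=2 B.a=0

outcome vector order: (A.a,B.a)
|PSO outcomes| = 3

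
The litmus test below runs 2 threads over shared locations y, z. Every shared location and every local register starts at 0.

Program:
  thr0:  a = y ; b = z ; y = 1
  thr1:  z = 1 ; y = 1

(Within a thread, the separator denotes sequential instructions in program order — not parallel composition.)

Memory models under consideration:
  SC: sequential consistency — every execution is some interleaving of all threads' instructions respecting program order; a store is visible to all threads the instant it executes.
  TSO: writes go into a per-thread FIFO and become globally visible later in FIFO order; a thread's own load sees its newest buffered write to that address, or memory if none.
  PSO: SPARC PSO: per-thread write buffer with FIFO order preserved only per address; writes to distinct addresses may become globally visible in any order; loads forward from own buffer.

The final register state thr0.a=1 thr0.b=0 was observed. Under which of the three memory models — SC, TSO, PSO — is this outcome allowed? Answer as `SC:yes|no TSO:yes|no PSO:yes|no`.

SC:no TSO:no PSO:yes

outcome vector order: (thr0.a,thr0.b)
under SC → <0 0>; <0 1>; <1 1>
under TSO → <0 0>; <0 1>; <1 1>
under PSO → <0 0>; <0 1>; <1 0>; <1 1>
target <1 0> ∈ {PSO}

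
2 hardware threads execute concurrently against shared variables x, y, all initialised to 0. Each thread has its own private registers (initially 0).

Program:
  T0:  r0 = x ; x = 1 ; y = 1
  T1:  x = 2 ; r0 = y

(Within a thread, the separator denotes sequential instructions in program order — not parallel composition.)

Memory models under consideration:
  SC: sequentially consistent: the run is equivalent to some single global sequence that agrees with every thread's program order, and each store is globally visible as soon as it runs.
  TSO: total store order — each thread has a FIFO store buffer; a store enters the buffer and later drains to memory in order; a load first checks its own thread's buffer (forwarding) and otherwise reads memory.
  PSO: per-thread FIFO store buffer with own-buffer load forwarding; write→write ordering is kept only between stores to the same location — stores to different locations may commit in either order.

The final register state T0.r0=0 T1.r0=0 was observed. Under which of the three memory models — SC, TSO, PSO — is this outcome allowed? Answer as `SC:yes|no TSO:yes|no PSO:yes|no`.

SC:yes TSO:yes PSO:yes

outcome vector order: (T0.r0,T1.r0)
SC (4): <0 0> <0 1> <2 0> <2 1>
TSO (4): <0 0> <0 1> <2 0> <2 1>
PSO (4): <0 0> <0 1> <2 0> <2 1>
target <0 0> ∈ {SC,TSO,PSO}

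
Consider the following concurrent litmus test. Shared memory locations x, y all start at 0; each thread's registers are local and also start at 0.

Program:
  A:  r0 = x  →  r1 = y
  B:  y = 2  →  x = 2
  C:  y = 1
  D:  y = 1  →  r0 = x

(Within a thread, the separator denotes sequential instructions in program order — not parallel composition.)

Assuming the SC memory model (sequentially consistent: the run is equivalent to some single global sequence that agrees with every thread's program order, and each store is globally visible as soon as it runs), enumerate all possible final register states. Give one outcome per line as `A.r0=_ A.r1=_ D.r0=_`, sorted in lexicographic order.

outcome vector order: (A.r0,A.r1,D.r0)
|SC outcomes| = 10

A.r0=0 A.r1=0 D.r0=0
A.r0=0 A.r1=0 D.r0=2
A.r0=0 A.r1=1 D.r0=0
A.r0=0 A.r1=1 D.r0=2
A.r0=0 A.r1=2 D.r0=0
A.r0=0 A.r1=2 D.r0=2
A.r0=2 A.r1=1 D.r0=0
A.r0=2 A.r1=1 D.r0=2
A.r0=2 A.r1=2 D.r0=0
A.r0=2 A.r1=2 D.r0=2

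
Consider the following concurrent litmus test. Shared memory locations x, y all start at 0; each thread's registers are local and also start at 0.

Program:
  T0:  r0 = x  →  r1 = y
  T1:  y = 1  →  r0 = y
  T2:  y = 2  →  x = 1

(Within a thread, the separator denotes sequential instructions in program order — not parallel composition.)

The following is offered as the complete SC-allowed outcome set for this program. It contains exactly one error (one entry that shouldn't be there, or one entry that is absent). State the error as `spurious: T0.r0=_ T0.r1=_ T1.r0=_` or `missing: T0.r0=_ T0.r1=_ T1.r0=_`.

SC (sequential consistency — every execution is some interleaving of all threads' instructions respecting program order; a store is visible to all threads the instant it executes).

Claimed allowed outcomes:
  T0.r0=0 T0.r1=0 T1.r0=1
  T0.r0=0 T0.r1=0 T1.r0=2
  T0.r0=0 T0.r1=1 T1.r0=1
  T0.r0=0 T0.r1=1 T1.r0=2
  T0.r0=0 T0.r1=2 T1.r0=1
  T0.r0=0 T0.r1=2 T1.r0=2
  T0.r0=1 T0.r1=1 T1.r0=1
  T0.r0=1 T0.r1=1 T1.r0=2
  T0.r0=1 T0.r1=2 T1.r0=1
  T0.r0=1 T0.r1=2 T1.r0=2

spurious: T0.r0=1 T0.r1=1 T1.r0=2

outcome vector order: (T0.r0,T0.r1,T1.r0)
SC (9): (0,0,1), (0,0,2), (0,1,1), (0,1,2), (0,2,1), (0,2,2), (1,1,1), (1,2,1), (1,2,2)
claimed∖SC = {(1,1,2)}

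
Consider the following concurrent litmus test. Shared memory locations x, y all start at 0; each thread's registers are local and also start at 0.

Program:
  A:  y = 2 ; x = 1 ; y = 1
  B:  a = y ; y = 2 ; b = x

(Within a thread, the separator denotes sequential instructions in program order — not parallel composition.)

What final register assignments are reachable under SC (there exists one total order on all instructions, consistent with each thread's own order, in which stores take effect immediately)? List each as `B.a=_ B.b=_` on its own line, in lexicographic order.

B.a=0 B.b=0
B.a=0 B.b=1
B.a=1 B.b=1
B.a=2 B.b=0
B.a=2 B.b=1

outcome vector order: (B.a,B.b)
|SC outcomes| = 5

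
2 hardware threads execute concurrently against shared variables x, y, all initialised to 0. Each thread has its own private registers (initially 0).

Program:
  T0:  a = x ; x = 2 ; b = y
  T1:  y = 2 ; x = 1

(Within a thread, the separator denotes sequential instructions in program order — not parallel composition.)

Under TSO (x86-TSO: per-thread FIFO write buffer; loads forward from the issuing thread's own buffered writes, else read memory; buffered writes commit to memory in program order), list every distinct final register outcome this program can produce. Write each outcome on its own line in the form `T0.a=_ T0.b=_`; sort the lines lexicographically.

outcome vector order: (T0.a,T0.b)
|TSO outcomes| = 3

T0.a=0 T0.b=0
T0.a=0 T0.b=2
T0.a=1 T0.b=2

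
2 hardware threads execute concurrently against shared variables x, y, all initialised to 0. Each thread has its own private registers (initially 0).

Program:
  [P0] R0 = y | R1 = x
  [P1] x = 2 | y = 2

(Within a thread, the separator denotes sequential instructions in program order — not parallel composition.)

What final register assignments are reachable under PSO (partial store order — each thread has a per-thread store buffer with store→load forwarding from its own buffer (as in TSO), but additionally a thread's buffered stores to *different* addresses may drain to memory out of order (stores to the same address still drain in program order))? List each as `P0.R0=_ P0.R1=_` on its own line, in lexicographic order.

outcome vector order: (P0.R0,P0.R1)
|PSO outcomes| = 4

P0.R0=0 P0.R1=0
P0.R0=0 P0.R1=2
P0.R0=2 P0.R1=0
P0.R0=2 P0.R1=2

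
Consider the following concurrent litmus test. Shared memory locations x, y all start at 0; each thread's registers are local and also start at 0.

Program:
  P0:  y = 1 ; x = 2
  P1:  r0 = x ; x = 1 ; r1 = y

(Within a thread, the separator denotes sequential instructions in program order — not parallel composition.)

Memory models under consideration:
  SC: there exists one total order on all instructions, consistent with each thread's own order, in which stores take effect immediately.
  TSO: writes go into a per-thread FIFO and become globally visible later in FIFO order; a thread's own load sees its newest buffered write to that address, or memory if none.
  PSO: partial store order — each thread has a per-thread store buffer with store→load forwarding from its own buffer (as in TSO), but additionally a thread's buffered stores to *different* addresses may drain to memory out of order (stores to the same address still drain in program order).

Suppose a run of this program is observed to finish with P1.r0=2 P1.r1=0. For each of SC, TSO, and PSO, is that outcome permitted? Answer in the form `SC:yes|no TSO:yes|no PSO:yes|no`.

outcome vector order: (P1.r0,P1.r1)
SC: 3 outcomes — {0/0; 0/1; 2/1}
TSO: 3 outcomes — {0/0; 0/1; 2/1}
PSO: 4 outcomes — {0/0; 0/1; 2/0; 2/1}
target 2/0 ∈ {PSO}

SC:no TSO:no PSO:yes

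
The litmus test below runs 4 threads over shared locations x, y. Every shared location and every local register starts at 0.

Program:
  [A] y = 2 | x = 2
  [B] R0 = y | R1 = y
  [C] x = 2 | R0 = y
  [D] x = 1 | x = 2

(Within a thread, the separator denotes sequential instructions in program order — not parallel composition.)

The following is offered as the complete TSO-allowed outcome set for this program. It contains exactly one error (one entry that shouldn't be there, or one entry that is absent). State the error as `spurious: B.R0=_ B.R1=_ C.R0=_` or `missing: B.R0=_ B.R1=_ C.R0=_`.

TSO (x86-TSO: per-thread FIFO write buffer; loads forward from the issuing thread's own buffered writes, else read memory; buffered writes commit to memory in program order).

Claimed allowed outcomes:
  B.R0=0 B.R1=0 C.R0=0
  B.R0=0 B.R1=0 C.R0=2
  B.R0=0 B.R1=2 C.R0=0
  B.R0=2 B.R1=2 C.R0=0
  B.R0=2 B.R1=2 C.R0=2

missing: B.R0=0 B.R1=2 C.R0=2

outcome vector order: (B.R0,B.R1,C.R0)
[TSO] allowed = {000 002 020 022 220 222}
TSO∖claimed = {022}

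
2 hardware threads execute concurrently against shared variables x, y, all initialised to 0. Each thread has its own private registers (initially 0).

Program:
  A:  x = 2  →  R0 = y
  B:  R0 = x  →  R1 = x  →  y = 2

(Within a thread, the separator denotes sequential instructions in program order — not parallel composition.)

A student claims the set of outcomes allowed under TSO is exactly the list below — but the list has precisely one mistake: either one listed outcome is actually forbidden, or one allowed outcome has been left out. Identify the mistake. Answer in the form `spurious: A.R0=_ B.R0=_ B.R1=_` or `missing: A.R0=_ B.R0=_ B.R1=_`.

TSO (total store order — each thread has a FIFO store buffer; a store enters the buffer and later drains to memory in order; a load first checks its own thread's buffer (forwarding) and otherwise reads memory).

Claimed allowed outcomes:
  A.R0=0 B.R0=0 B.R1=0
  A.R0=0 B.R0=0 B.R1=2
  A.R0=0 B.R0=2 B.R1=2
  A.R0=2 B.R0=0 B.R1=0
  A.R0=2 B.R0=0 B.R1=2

missing: A.R0=2 B.R0=2 B.R1=2

outcome vector order: (A.R0,B.R0,B.R1)
[TSO] allowed = {000 002 022 200 202 222}
TSO∖claimed = {222}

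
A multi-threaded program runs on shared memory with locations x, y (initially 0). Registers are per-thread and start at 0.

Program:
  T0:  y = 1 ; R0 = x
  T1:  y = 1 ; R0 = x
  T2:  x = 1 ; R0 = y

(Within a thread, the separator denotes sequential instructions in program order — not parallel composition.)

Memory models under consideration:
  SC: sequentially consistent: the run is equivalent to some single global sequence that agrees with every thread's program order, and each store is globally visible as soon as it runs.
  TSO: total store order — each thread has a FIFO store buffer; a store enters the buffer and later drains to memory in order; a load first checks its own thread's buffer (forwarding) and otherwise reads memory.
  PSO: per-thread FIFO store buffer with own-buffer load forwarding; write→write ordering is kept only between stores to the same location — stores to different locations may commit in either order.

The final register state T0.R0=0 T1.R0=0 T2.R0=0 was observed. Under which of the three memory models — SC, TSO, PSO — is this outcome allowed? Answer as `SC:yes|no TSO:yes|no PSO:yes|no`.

outcome vector order: (T0.R0,T1.R0,T2.R0)
SC: 5 outcomes — {001; 011; 101; 110; 111}
TSO: 8 outcomes — {000; 001; 010; 011; 100; 101; 110; 111}
PSO: 8 outcomes — {000; 001; 010; 011; 100; 101; 110; 111}
target 000 ∈ {TSO,PSO}

SC:no TSO:yes PSO:yes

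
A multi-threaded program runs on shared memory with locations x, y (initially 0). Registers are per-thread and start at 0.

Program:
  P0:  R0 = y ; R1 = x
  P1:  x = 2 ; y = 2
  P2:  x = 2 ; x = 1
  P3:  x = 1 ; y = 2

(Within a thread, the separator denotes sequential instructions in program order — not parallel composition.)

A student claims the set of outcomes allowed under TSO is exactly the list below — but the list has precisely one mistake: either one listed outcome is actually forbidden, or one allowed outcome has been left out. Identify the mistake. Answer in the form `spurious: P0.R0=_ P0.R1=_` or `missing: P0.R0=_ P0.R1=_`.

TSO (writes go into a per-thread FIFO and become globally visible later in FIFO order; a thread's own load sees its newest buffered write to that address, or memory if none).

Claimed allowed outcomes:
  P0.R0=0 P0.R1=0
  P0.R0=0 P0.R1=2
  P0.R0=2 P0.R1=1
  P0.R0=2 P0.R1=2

outcome vector order: (P0.R0,P0.R1)
under TSO → <0 0>, <0 1>, <0 2>, <2 1>, <2 2>
TSO∖claimed = {<0 1>}

missing: P0.R0=0 P0.R1=1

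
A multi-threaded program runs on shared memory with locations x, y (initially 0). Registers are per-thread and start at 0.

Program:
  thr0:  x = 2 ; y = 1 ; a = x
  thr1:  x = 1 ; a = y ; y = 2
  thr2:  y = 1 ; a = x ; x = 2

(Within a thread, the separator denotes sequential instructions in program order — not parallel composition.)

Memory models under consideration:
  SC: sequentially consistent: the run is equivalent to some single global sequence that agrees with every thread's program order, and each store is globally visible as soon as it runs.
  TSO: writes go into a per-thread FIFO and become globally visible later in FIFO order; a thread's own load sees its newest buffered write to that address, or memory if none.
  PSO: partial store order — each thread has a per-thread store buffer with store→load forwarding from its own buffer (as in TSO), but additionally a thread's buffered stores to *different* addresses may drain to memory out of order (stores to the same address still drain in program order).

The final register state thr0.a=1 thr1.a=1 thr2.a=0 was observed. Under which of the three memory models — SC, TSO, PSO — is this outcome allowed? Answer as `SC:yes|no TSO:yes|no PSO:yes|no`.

outcome vector order: (thr0.a,thr1.a,thr2.a)
[SC] allowed = {101 110 111 112 201 202 210 211 212}
[TSO] allowed = {100 101 102 110 111 112 200 201 202 210 211 212}
[PSO] allowed = {100 101 102 110 111 112 200 201 202 210 211 212}
target 110 ∈ {SC,TSO,PSO}

SC:yes TSO:yes PSO:yes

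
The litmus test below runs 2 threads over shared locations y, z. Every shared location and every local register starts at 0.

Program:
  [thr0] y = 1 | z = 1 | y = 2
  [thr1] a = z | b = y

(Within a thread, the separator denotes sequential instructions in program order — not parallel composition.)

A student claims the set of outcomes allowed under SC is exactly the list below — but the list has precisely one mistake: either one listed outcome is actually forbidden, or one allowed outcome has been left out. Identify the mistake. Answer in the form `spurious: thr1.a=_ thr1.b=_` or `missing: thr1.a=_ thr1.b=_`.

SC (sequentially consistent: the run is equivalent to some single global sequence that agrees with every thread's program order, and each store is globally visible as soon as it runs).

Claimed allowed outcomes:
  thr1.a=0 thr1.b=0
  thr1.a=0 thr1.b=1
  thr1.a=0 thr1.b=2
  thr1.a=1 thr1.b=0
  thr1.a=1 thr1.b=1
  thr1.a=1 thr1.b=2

spurious: thr1.a=1 thr1.b=0

outcome vector order: (thr1.a,thr1.b)
[SC] allowed = {(0,0) (0,1) (0,2) (1,1) (1,2)}
claimed∖SC = {(1,0)}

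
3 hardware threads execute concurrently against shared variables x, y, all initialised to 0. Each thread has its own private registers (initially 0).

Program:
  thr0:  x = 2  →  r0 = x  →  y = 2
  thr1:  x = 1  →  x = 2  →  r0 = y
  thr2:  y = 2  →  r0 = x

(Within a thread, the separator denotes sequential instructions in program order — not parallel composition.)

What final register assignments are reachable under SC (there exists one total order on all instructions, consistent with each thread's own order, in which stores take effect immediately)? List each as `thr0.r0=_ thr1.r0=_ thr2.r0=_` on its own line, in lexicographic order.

outcome vector order: (thr0.r0,thr1.r0,thr2.r0)
|SC outcomes| = 8

thr0.r0=1 thr1.r0=0 thr2.r0=2
thr0.r0=1 thr1.r0=2 thr2.r0=0
thr0.r0=1 thr1.r0=2 thr2.r0=1
thr0.r0=1 thr1.r0=2 thr2.r0=2
thr0.r0=2 thr1.r0=0 thr2.r0=2
thr0.r0=2 thr1.r0=2 thr2.r0=0
thr0.r0=2 thr1.r0=2 thr2.r0=1
thr0.r0=2 thr1.r0=2 thr2.r0=2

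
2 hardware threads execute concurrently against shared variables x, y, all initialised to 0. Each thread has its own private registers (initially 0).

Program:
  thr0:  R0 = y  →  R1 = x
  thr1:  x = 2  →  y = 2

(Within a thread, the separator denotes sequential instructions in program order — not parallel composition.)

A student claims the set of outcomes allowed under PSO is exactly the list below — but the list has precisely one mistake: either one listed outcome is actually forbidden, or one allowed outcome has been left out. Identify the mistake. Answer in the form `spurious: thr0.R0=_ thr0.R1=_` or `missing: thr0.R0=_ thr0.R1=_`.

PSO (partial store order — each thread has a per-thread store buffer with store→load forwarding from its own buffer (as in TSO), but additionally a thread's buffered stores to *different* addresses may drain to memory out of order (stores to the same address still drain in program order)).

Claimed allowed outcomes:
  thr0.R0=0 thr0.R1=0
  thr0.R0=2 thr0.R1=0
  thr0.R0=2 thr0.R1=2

missing: thr0.R0=0 thr0.R1=2

outcome vector order: (thr0.R0,thr0.R1)
[PSO] allowed = {00, 02, 20, 22}
PSO∖claimed = {02}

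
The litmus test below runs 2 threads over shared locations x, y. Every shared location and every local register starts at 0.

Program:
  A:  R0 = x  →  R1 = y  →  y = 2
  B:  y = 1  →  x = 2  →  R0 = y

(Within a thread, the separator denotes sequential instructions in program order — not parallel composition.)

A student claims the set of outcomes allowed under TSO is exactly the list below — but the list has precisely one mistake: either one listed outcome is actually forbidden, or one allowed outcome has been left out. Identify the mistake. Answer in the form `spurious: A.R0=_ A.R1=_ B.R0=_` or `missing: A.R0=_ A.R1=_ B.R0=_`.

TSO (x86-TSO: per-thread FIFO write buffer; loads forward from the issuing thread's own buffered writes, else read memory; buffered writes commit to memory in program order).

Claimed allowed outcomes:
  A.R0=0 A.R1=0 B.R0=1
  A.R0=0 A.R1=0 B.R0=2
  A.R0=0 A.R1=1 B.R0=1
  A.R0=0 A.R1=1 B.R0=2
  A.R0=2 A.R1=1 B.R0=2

outcome vector order: (A.R0,A.R1,B.R0)
TSO (6): 001; 002; 011; 012; 211; 212
TSO∖claimed = {211}

missing: A.R0=2 A.R1=1 B.R0=1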